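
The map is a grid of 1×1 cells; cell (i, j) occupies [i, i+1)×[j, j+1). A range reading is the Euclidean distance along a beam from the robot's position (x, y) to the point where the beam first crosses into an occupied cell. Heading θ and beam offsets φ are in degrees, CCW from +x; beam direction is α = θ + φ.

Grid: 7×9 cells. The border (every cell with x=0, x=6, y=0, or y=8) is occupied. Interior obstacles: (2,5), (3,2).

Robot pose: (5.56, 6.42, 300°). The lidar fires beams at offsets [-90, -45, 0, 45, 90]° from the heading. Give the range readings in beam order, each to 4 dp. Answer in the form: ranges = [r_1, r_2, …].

beam 1: φ=-90°, α=210°
  cosα=-0.8660 sinα=-0.5000 | (5,6) | tMaxX 0.6466 tMaxY 0.8400 | tΔX 1.1547 tΔY 2.0000
    t=0.6466 [x] (4,6)
    t=0.8400 [y] (4,5)
    t=1.8013 [x] (3,5)
    t=2.8400 [y] (3,4)
    t=2.9560 [x] (2,4)
    t=4.1107 [x] (1,4)
    t=4.8400 [y] (1,3)
    t=5.2654 [x] (0,3) — stop
  → r_1 = 5.2654
beam 2: φ=-45°, α=255°
  cosα=-0.2588 sinα=-0.9659 | (5,6) | tMaxX 2.1637 tMaxY 0.4348 | tΔX 3.8637 tΔY 1.0353
    t=0.4348 [y] (5,5)
    t=1.4701 [y] (5,4)
    t=2.1637 [x] (4,4)
    t=2.5054 [y] (4,3)
    t=3.5406 [y] (4,2)
    t=4.5759 [y] (4,1)
    t=5.6112 [y] (4,0) — stop
  → r_2 = 5.6112
beam 3: φ=0°, α=300°
  cosα=0.5000 sinα=-0.8660 | (5,6) | tMaxX 0.8800 tMaxY 0.4850 | tΔX 2.0000 tΔY 1.1547
    t=0.4850 [y] (5,5)
    t=0.8800 [x] (6,5) — stop
  → r_3 = 0.8800
beam 4: φ=45°, α=345°
  cosα=0.9659 sinα=-0.2588 | (5,6) | tMaxX 0.4555 tMaxY 1.6228 | tΔX 1.0353 tΔY 3.8637
    t=0.4555 [x] (6,6) — stop
  → r_4 = 0.4555
beam 5: φ=90°, α=30°
  cosα=0.8660 sinα=0.5000 | (5,6) | tMaxX 0.5081 tMaxY 1.1600 | tΔX 1.1547 tΔY 2.0000
    t=0.5081 [x] (6,6) — stop
  → r_5 = 0.5081

ranges = [5.2654, 5.6112, 0.8800, 0.4555, 0.5081]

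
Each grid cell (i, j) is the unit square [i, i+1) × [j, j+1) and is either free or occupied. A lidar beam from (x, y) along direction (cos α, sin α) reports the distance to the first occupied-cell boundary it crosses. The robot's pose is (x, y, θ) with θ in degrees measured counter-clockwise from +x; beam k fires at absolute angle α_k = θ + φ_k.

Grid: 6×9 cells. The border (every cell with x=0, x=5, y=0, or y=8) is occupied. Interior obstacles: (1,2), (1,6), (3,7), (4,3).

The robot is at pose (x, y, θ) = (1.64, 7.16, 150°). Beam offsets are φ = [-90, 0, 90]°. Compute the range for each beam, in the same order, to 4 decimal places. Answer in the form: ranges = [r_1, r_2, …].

beam 1: φ=-90°, α=60°
  dir = (cos 60°, sin 60°) = (0.5000, 0.8660); from cell (1,7)
  next x-line at t=0.7200, next y-line at t=0.9699; Δt_x=2.0000, Δt_y=1.1547
    x: enter (2,7) at t=0.7200
    y: enter (2,8) at t=0.9699 ← occupied
  → r_1 = 0.9699
beam 2: φ=0°, α=150°
  dir = (cos 150°, sin 150°) = (-0.8660, 0.5000); from cell (1,7)
  next x-line at t=0.7390, next y-line at t=1.6800; Δt_x=1.1547, Δt_y=2.0000
    x: enter (0,7) at t=0.7390 ← occupied
  → r_2 = 0.7390
beam 3: φ=90°, α=240°
  dir = (cos 240°, sin 240°) = (-0.5000, -0.8660); from cell (1,7)
  next x-line at t=1.2800, next y-line at t=0.1848; Δt_x=2.0000, Δt_y=1.1547
    y: enter (1,6) at t=0.1848 ← occupied
  → r_3 = 0.1848

ranges = [0.9699, 0.7390, 0.1848]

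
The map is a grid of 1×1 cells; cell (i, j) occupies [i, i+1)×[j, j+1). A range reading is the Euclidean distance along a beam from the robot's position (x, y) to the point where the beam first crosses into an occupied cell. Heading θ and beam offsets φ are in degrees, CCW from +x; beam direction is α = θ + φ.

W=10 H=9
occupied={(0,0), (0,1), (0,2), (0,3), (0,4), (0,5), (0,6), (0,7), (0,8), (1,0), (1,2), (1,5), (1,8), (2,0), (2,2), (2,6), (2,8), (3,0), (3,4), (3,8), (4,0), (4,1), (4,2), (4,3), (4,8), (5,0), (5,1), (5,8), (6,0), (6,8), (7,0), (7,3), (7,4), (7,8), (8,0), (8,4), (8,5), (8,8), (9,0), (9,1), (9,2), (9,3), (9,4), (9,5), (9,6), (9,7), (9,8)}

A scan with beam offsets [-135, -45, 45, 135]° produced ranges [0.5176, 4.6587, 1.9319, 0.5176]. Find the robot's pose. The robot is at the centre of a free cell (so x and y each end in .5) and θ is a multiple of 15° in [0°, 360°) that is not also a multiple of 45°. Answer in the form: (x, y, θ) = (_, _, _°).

The pose lattice has 43·16 = 688 candidates. Test each by forward raycasting.
  (1.5, 3.5, 240°): beam 1 = 1.5529 ≠ 0.5176 ✗
  (6.5, 4.5, 285°): beam 1 = 4.0415 ≠ 0.5176 ✗
  (1.5, 7.5, 30°): beam 1 = 1.5529 ≠ 0.5176 ✗
  (3.5, 3.5, 60°): beam 1 = 1.9319 ≠ 0.5176 ✗
  …
  (3.5, 1.5, 150°): r_1=0.5176, r_2=4.6587, r_3=1.9319, r_4=0.5176 — all match ✓
No second candidate reproduces the full scan.

(x, y, θ) = (3.5, 1.5, 150°)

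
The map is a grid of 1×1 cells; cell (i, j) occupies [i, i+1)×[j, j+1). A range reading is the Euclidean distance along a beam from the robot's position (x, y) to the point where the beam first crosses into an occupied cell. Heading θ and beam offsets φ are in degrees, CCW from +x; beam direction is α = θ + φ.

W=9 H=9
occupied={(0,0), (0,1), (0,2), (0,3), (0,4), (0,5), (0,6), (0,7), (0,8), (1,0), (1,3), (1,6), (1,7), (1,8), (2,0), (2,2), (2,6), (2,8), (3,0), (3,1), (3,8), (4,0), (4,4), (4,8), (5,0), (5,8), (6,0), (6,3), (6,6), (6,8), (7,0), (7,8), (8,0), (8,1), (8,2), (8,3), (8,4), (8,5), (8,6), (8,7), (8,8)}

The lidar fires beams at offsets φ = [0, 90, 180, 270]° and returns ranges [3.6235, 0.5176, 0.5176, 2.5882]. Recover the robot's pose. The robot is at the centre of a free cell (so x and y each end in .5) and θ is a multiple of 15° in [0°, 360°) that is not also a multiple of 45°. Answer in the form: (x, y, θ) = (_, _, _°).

(x, y, θ) = (3.5, 2.5, 105°)

Candidates: 40 free-cell centres × 16 headings = 640 poses. Raycast each; keep the one whose scan matches to 4 dp.
  (4.5, 1.5, 60°): beam 1 = 7.0000 ≠ 3.6235 ✗
  (4.5, 2.5, 300°): beam 1 = 1.7321 ≠ 3.6235 ✗
  (4.5, 6.5, 15°): beam 1 = 1.5529 ≠ 3.6235 ✗
  …
  (3.5, 2.5, 105°): r_1=3.6235, r_2=0.5176, r_3=0.5176, r_4=2.5882 — all match ✓
Unique over the lattice → pose = (3.5, 2.5, 105°).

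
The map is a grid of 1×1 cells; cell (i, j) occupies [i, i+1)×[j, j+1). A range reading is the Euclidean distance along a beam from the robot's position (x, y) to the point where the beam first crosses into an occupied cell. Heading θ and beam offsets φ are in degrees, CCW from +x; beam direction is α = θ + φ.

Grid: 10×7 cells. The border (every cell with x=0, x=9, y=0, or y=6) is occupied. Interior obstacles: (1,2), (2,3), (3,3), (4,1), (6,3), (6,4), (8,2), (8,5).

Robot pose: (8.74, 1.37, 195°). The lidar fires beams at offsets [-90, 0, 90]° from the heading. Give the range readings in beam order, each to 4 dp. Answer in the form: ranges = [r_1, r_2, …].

ranges = [0.6522, 1.4296, 0.3831]

beam 1: φ=-90°, α=105°
  d=(-0.2588,0.9659)  start (8,1)  tX=2.8591 tY=0.6522  stride 1/|dx|=3.8637 1/|dy|=1.0353
    cross y-line → (8,2), t=0.6522 (wall)
  → r_1 = 0.6522
beam 2: φ=0°, α=195°
  d=(-0.9659,-0.2588)  start (8,1)  tX=0.7661 tY=1.4296  stride 1/|dx|=1.0353 1/|dy|=3.8637
    cross x-line → (7,1), t=0.7661
    cross y-line → (7,0), t=1.4296 (wall)
  → r_2 = 1.4296
beam 3: φ=90°, α=285°
  d=(0.2588,-0.9659)  start (8,1)  tX=1.0046 tY=0.3831  stride 1/|dx|=3.8637 1/|dy|=1.0353
    cross y-line → (8,0), t=0.3831 (wall)
  → r_3 = 0.3831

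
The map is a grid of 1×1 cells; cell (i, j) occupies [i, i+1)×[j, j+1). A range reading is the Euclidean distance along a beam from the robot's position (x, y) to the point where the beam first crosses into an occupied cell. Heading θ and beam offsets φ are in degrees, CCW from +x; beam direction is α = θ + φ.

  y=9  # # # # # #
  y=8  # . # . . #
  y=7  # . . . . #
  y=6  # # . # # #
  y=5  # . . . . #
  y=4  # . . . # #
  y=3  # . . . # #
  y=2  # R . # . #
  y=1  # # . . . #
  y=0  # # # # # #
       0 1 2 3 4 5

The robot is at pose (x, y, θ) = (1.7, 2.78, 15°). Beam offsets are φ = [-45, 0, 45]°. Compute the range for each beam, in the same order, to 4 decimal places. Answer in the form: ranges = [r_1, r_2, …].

beam 1: φ=-45°, α=330°
  direction (0.8660, -0.5000); cell (1,2); t to first gridline: x 0.3464, y 1.5600 (then +1.1547 / +2.0000)
    (2,2) via x @ 0.3464
    (3,2) via x @ 1.5011  # hit
  → r_1 = 1.5011
beam 2: φ=0°, α=15°
  direction (0.9659, 0.2588); cell (1,2); t to first gridline: x 0.3106, y 0.8500 (then +1.0353 / +3.8637)
    (2,2) via x @ 0.3106
    (2,3) via y @ 0.8500
    (3,3) via x @ 1.3459
    (4,3) via x @ 2.3811  # hit
  → r_2 = 2.3811
beam 3: φ=45°, α=60°
  direction (0.5000, 0.8660); cell (1,2); t to first gridline: x 0.6000, y 0.2540 (then +2.0000 / +1.1547)
    (1,3) via y @ 0.2540
    (2,3) via x @ 0.6000
    (2,4) via y @ 1.4087
    (2,5) via y @ 2.5634
    (3,5) via x @ 2.6000
    (3,6) via y @ 3.7181  # hit
  → r_3 = 3.7181

ranges = [1.5011, 2.3811, 3.7181]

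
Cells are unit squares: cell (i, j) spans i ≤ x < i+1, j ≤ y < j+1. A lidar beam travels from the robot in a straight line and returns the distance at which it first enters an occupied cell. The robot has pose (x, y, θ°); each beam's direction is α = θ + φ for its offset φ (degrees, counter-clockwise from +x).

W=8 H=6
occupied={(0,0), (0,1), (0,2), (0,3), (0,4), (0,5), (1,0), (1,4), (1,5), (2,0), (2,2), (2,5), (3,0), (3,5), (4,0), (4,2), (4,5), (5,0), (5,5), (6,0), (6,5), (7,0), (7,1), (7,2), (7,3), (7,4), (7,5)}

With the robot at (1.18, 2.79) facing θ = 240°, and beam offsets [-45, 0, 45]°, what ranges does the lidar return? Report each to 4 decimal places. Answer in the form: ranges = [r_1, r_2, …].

beam 1: φ=-45°, α=195°
  cosα=-0.9659 sinα=-0.2588 | (1,2) | tMaxX 0.1863 tMaxY 3.0523 | tΔX 1.0353 tΔY 3.8637
    t=0.1863 [x] (0,2) — stop
  → r_1 = 0.1863
beam 2: φ=0°, α=240°
  cosα=-0.5000 sinα=-0.8660 | (1,2) | tMaxX 0.3600 tMaxY 0.9122 | tΔX 2.0000 tΔY 1.1547
    t=0.3600 [x] (0,2) — stop
  → r_2 = 0.3600
beam 3: φ=45°, α=285°
  cosα=0.2588 sinα=-0.9659 | (1,2) | tMaxX 3.1682 tMaxY 0.8179 | tΔX 3.8637 tΔY 1.0353
    t=0.8179 [y] (1,1)
    t=1.8531 [y] (1,0) — stop
  → r_3 = 1.8531

ranges = [0.1863, 0.3600, 1.8531]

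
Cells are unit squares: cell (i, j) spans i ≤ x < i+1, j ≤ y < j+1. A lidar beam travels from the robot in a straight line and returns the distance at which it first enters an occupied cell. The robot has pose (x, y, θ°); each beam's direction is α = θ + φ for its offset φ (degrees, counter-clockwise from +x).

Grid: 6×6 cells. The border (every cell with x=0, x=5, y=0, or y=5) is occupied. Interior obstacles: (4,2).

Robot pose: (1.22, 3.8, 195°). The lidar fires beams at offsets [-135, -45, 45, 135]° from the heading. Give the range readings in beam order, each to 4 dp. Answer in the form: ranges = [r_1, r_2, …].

ranges = [1.3856, 0.2540, 0.4400, 3.2101]

beam 1: φ=-135°, α=60°
  cosα=0.5000 sinα=0.8660 | (1,3) | tMaxX 1.5600 tMaxY 0.2309 | tΔX 2.0000 tΔY 1.1547
    t=0.2309 [y] (1,4)
    t=1.3856 [y] (1,5) — stop
  → r_1 = 1.3856
beam 2: φ=-45°, α=150°
  cosα=-0.8660 sinα=0.5000 | (1,3) | tMaxX 0.2540 tMaxY 0.4000 | tΔX 1.1547 tΔY 2.0000
    t=0.2540 [x] (0,3) — stop
  → r_2 = 0.2540
beam 3: φ=45°, α=240°
  cosα=-0.5000 sinα=-0.8660 | (1,3) | tMaxX 0.4400 tMaxY 0.9238 | tΔX 2.0000 tΔY 1.1547
    t=0.4400 [x] (0,3) — stop
  → r_3 = 0.4400
beam 4: φ=135°, α=330°
  cosα=0.8660 sinα=-0.5000 | (1,3) | tMaxX 0.9007 tMaxY 1.6000 | tΔX 1.1547 tΔY 2.0000
    t=0.9007 [x] (2,3)
    t=1.6000 [y] (2,2)
    t=2.0554 [x] (3,2)
    t=3.2101 [x] (4,2) — stop
  → r_4 = 3.2101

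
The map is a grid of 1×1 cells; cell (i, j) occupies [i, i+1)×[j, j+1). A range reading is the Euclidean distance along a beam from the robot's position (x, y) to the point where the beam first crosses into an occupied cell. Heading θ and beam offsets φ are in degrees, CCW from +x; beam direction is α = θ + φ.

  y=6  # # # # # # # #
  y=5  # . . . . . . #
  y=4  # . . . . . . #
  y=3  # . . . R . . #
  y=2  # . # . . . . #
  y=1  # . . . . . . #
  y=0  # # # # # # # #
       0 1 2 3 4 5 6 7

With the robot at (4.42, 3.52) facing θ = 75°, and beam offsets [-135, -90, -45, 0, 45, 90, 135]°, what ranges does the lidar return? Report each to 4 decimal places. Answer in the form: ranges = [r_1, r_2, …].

ranges = [2.9098, 2.6710, 2.9791, 2.5675, 2.8637, 3.5406, 1.6397]

beam 1: φ=-135°, α=300°
  d=(0.5000,-0.8660)  start (4,3)  tX=1.1600 tY=0.6004  stride 1/|dx|=2.0000 1/|dy|=1.1547
    cross y-line → (4,2), t=0.6004
    cross x-line → (5,2), t=1.1600
    cross y-line → (5,1), t=1.7551
    cross y-line → (5,0), t=2.9098 (wall)
  → r_1 = 2.9098
beam 2: φ=-90°, α=345°
  d=(0.9659,-0.2588)  start (4,3)  tX=0.6005 tY=2.0091  stride 1/|dx|=1.0353 1/|dy|=3.8637
    cross x-line → (5,3), t=0.6005
    cross x-line → (6,3), t=1.6357
    cross y-line → (6,2), t=2.0091
    cross x-line → (7,2), t=2.6710 (wall)
  → r_2 = 2.6710
beam 3: φ=-45°, α=30°
  d=(0.8660,0.5000)  start (4,3)  tX=0.6697 tY=0.9600  stride 1/|dx|=1.1547 1/|dy|=2.0000
    cross x-line → (5,3), t=0.6697
    cross y-line → (5,4), t=0.9600
    cross x-line → (6,4), t=1.8244
    cross y-line → (6,5), t=2.9600
    cross x-line → (7,5), t=2.9791 (wall)
  → r_3 = 2.9791
beam 4: φ=0°, α=75°
  d=(0.2588,0.9659)  start (4,3)  tX=2.2409 tY=0.4969  stride 1/|dx|=3.8637 1/|dy|=1.0353
    cross y-line → (4,4), t=0.4969
    cross y-line → (4,5), t=1.5322
    cross x-line → (5,5), t=2.2409
    cross y-line → (5,6), t=2.5675 (wall)
  → r_4 = 2.5675
beam 5: φ=45°, α=120°
  d=(-0.5000,0.8660)  start (4,3)  tX=0.8400 tY=0.5543  stride 1/|dx|=2.0000 1/|dy|=1.1547
    cross y-line → (4,4), t=0.5543
    cross x-line → (3,4), t=0.8400
    cross y-line → (3,5), t=1.7090
    cross x-line → (2,5), t=2.8400
    cross y-line → (2,6), t=2.8637 (wall)
  → r_5 = 2.8637
beam 6: φ=90°, α=165°
  d=(-0.9659,0.2588)  start (4,3)  tX=0.4348 tY=1.8546  stride 1/|dx|=1.0353 1/|dy|=3.8637
    cross x-line → (3,3), t=0.4348
    cross x-line → (2,3), t=1.4701
    cross y-line → (2,4), t=1.8546
    cross x-line → (1,4), t=2.5054
    cross x-line → (0,4), t=3.5406 (wall)
  → r_6 = 3.5406
beam 7: φ=135°, α=210°
  d=(-0.8660,-0.5000)  start (4,3)  tX=0.4850 tY=1.0400  stride 1/|dx|=1.1547 1/|dy|=2.0000
    cross x-line → (3,3), t=0.4850
    cross y-line → (3,2), t=1.0400
    cross x-line → (2,2), t=1.6397 (wall)
  → r_7 = 1.6397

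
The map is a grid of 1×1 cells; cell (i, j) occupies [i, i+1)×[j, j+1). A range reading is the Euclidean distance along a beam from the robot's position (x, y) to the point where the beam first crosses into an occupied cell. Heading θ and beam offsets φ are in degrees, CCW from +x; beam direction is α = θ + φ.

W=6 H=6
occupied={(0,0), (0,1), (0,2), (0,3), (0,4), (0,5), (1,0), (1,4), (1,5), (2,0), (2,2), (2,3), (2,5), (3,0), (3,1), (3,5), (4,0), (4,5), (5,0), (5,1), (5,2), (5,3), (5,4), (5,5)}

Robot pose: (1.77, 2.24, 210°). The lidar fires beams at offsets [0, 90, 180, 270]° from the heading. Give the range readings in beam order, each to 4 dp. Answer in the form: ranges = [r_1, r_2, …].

beam 1: φ=0°, α=210°
  d=(-0.8660,-0.5000)  start (1,2)  tX=0.8891 tY=0.4800  stride 1/|dx|=1.1547 1/|dy|=2.0000
    cross y-line → (1,1), t=0.4800
    cross x-line → (0,1), t=0.8891 (wall)
  → r_1 = 0.8891
beam 2: φ=90°, α=300°
  d=(0.5000,-0.8660)  start (1,2)  tX=0.4600 tY=0.2771  stride 1/|dx|=2.0000 1/|dy|=1.1547
    cross y-line → (1,1), t=0.2771
    cross x-line → (2,1), t=0.4600
    cross y-line → (2,0), t=1.4318 (wall)
  → r_2 = 1.4318
beam 3: φ=180°, α=30°
  d=(0.8660,0.5000)  start (1,2)  tX=0.2656 tY=1.5200  stride 1/|dx|=1.1547 1/|dy|=2.0000
    cross x-line → (2,2), t=0.2656 (wall)
  → r_3 = 0.2656
beam 4: φ=270°, α=120°
  d=(-0.5000,0.8660)  start (1,2)  tX=1.5400 tY=0.8776  stride 1/|dx|=2.0000 1/|dy|=1.1547
    cross y-line → (1,3), t=0.8776
    cross x-line → (0,3), t=1.5400 (wall)
  → r_4 = 1.5400

ranges = [0.8891, 1.4318, 0.2656, 1.5400]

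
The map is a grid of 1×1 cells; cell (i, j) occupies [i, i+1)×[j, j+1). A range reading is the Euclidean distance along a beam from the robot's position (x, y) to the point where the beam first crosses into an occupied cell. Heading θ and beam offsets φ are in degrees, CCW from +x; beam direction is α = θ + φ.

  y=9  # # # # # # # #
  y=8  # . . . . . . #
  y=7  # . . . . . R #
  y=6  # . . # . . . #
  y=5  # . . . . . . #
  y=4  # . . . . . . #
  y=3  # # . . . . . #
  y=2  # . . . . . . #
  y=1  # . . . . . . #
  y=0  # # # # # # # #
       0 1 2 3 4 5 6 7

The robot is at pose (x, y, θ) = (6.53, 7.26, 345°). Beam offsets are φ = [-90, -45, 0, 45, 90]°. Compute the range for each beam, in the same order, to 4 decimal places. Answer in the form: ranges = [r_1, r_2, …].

ranges = [6.4808, 0.9400, 0.4866, 0.5427, 1.8014]

beam 1: φ=-90°, α=255°
  d=(-0.2588,-0.9659)  start (6,7)  tX=2.0478 tY=0.2692  stride 1/|dx|=3.8637 1/|dy|=1.0353
    cross y-line → (6,6), t=0.2692
    cross y-line → (6,5), t=1.3044
    cross x-line → (5,5), t=2.0478
    cross y-line → (5,4), t=2.3397
    cross y-line → (5,3), t=3.3750
    cross y-line → (5,2), t=4.4103
    cross y-line → (5,1), t=5.4456
    cross x-line → (4,1), t=5.9115
    cross y-line → (4,0), t=6.4808 (wall)
  → r_1 = 6.4808
beam 2: φ=-45°, α=300°
  d=(0.5000,-0.8660)  start (6,7)  tX=0.9400 tY=0.3002  stride 1/|dx|=2.0000 1/|dy|=1.1547
    cross y-line → (6,6), t=0.3002
    cross x-line → (7,6), t=0.9400 (wall)
  → r_2 = 0.9400
beam 3: φ=0°, α=345°
  d=(0.9659,-0.2588)  start (6,7)  tX=0.4866 tY=1.0046  stride 1/|dx|=1.0353 1/|dy|=3.8637
    cross x-line → (7,7), t=0.4866 (wall)
  → r_3 = 0.4866
beam 4: φ=45°, α=30°
  d=(0.8660,0.5000)  start (6,7)  tX=0.5427 tY=1.4800  stride 1/|dx|=1.1547 1/|dy|=2.0000
    cross x-line → (7,7), t=0.5427 (wall)
  → r_4 = 0.5427
beam 5: φ=90°, α=75°
  d=(0.2588,0.9659)  start (6,7)  tX=1.8159 tY=0.7661  stride 1/|dx|=3.8637 1/|dy|=1.0353
    cross y-line → (6,8), t=0.7661
    cross y-line → (6,9), t=1.8014 (wall)
  → r_5 = 1.8014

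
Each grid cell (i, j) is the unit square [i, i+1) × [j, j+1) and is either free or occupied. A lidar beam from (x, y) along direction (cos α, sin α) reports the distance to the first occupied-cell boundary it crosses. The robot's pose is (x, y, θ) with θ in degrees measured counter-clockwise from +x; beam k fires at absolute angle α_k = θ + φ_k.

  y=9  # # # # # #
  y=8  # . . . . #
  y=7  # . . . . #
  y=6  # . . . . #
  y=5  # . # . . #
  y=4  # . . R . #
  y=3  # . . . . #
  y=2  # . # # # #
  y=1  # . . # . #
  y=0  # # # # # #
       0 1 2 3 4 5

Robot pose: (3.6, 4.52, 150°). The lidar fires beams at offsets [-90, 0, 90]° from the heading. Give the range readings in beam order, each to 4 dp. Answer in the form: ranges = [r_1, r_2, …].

beam 1: φ=-90°, α=60°
  cosα=0.5000 sinα=0.8660 | (3,4) | tMaxX 0.8000 tMaxY 0.5543 | tΔX 2.0000 tΔY 1.1547
    t=0.5543 [y] (3,5)
    t=0.8000 [x] (4,5)
    t=1.7090 [y] (4,6)
    t=2.8000 [x] (5,6) — stop
  → r_1 = 2.8000
beam 2: φ=0°, α=150°
  cosα=-0.8660 sinα=0.5000 | (3,4) | tMaxX 0.6928 tMaxY 0.9600 | tΔX 1.1547 tΔY 2.0000
    t=0.6928 [x] (2,4)
    t=0.9600 [y] (2,5) — stop
  → r_2 = 0.9600
beam 3: φ=90°, α=240°
  cosα=-0.5000 sinα=-0.8660 | (3,4) | tMaxX 1.2000 tMaxY 0.6004 | tΔX 2.0000 tΔY 1.1547
    t=0.6004 [y] (3,3)
    t=1.2000 [x] (2,3)
    t=1.7551 [y] (2,2) — stop
  → r_3 = 1.7551

ranges = [2.8000, 0.9600, 1.7551]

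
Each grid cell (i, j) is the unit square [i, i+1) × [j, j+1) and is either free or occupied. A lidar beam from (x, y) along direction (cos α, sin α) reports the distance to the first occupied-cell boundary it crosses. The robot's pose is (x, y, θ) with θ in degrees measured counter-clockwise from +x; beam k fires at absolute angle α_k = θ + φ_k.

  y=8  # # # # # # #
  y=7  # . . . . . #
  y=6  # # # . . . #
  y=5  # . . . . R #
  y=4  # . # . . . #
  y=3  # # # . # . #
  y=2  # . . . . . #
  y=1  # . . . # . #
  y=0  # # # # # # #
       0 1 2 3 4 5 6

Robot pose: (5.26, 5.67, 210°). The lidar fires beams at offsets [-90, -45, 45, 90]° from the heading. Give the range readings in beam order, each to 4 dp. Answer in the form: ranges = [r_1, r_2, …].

ranges = [2.6905, 2.3397, 1.7289, 1.4800]

beam 1: φ=-90°, α=120°
  cosα=-0.5000 sinα=0.8660 | (5,5) | tMaxX 0.5200 tMaxY 0.3811 | tΔX 2.0000 tΔY 1.1547
    t=0.3811 [y] (5,6)
    t=0.5200 [x] (4,6)
    t=1.5358 [y] (4,7)
    t=2.5200 [x] (3,7)
    t=2.6905 [y] (3,8) — stop
  → r_1 = 2.6905
beam 2: φ=-45°, α=165°
  cosα=-0.9659 sinα=0.2588 | (5,5) | tMaxX 0.2692 tMaxY 1.2750 | tΔX 1.0353 tΔY 3.8637
    t=0.2692 [x] (4,5)
    t=1.2750 [y] (4,6)
    t=1.3044 [x] (3,6)
    t=2.3397 [x] (2,6) — stop
  → r_2 = 2.3397
beam 3: φ=45°, α=255°
  cosα=-0.2588 sinα=-0.9659 | (5,5) | tMaxX 1.0046 tMaxY 0.6936 | tΔX 3.8637 tΔY 1.0353
    t=0.6936 [y] (5,4)
    t=1.0046 [x] (4,4)
    t=1.7289 [y] (4,3) — stop
  → r_3 = 1.7289
beam 4: φ=90°, α=300°
  cosα=0.5000 sinα=-0.8660 | (5,5) | tMaxX 1.4800 tMaxY 0.7736 | tΔX 2.0000 tΔY 1.1547
    t=0.7736 [y] (5,4)
    t=1.4800 [x] (6,4) — stop
  → r_4 = 1.4800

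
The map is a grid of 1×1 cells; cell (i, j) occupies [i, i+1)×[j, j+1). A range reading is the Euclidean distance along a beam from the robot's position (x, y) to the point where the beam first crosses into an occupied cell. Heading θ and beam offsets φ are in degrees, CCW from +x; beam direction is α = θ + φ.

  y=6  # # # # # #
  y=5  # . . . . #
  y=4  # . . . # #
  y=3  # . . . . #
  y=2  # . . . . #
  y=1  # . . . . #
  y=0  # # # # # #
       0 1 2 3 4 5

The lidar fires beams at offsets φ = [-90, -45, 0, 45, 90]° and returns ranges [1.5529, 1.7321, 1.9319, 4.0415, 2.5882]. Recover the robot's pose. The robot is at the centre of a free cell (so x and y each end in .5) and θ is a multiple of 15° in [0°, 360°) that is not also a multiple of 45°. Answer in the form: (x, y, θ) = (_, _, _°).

Enumerate (i+0.5, j+0.5, θ) over the 19 free cells and 16 admissible headings. For each, cast all 5 beams and compare to the given ranges.
  (1.5, 1.5, 165°): beam 1 = 4.6587 ≠ 1.5529 ✗
  (1.5, 2.5, 285°): beam 1 = 0.5176 ≠ 1.5529 ✗
  (2.5, 5.5, 345°): beam 1 = 4.6587 ≠ 1.5529 ✗
  (3.5, 4.5, 105°): beam 1 = 0.5176 ≠ 1.5529 ✗
  …
  (3.5, 2.5, 75°): r_1=1.5529, r_2=1.7321, r_3=1.9319, r_4=4.0415, r_5=2.5882 — all match ✓
Only this pose fits every beam.

(x, y, θ) = (3.5, 2.5, 75°)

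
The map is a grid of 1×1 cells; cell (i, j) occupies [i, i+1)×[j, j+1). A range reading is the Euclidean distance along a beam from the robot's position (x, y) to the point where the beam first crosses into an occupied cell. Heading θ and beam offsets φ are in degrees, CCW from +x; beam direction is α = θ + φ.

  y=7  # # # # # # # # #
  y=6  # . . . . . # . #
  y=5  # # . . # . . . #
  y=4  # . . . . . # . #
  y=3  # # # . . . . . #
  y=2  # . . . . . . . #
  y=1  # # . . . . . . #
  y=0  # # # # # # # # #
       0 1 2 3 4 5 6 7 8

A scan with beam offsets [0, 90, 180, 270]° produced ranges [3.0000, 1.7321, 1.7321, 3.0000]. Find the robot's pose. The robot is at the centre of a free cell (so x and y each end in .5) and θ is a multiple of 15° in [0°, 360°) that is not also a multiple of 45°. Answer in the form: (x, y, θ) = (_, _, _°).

(x, y, θ) = (6.5, 2.5, 210°)

The pose lattice has 35·16 = 560 candidates. Test each by forward raycasting.
  (1.5, 2.5, 240°): beam 1 = 0.5774 ≠ 3.0000 ✗
  (2.5, 5.5, 60°): beam 1 = 1.7321 ≠ 3.0000 ✗
  (5.5, 6.5, 165°): beam 1 = 1.9319 ≠ 3.0000 ✗
  (7.5, 4.5, 60°): beam 1 = 1.0000 ≠ 3.0000 ✗
  …
  (6.5, 2.5, 210°): r_1=3.0000, r_2=1.7321, r_3=1.7321, r_4=3.0000 — all match ✓
No second candidate reproduces the full scan.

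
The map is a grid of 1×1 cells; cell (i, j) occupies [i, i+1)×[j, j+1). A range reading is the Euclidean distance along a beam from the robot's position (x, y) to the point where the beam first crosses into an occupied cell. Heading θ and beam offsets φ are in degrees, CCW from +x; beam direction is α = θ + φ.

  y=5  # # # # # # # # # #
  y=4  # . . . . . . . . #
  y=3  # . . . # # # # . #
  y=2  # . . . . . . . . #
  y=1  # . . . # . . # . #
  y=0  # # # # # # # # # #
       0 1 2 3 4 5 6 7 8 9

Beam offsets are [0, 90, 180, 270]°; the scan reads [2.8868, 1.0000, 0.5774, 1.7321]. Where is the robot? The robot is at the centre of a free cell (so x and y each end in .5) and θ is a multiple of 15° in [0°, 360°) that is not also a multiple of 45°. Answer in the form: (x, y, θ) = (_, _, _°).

Enumerate (i+0.5, j+0.5, θ) over the 26 free cells and 16 admissible headings. For each, cast all 4 beams and compare to the given ranges.
  (8.5, 4.5, 105°): beam 1 = 0.5176 ≠ 2.8868 ✗
  (6.5, 4.5, 195°): beam 1 = 1.9319 ≠ 2.8868 ✗
  (5.5, 2.5, 330°): beam 1 = 1.7321 ≠ 2.8868 ✗
  (3.5, 4.5, 300°): beam 1 = 1.0000 ≠ 2.8868 ✗
  …
  (1.5, 2.5, 30°): r_1=2.8868, r_2=1.0000, r_3=0.5774, r_4=1.7321 — all match ✓
Only this pose fits every beam.

(x, y, θ) = (1.5, 2.5, 30°)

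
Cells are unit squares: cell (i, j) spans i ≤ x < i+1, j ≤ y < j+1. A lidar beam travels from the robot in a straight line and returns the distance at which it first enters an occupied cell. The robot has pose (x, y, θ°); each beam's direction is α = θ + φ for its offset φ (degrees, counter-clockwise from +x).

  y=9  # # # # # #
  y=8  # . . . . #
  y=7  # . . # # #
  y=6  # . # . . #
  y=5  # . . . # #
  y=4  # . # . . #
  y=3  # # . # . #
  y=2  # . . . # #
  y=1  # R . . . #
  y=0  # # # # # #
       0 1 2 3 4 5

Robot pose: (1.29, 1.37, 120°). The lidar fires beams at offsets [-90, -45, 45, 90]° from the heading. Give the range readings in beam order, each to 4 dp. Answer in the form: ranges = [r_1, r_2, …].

ranges = [3.1292, 1.6875, 0.3002, 0.3349]

beam 1: φ=-90°, α=30°
  d=(0.8660,0.5000)  start (1,1)  tX=0.8198 tY=1.2600  stride 1/|dx|=1.1547 1/|dy|=2.0000
    cross x-line → (2,1), t=0.8198
    cross y-line → (2,2), t=1.2600
    cross x-line → (3,2), t=1.9745
    cross x-line → (4,2), t=3.1292 (wall)
  → r_1 = 3.1292
beam 2: φ=-45°, α=75°
  d=(0.2588,0.9659)  start (1,1)  tX=2.7432 tY=0.6522  stride 1/|dx|=3.8637 1/|dy|=1.0353
    cross y-line → (1,2), t=0.6522
    cross y-line → (1,3), t=1.6875 (wall)
  → r_2 = 1.6875
beam 3: φ=45°, α=165°
  d=(-0.9659,0.2588)  start (1,1)  tX=0.3002 tY=2.4341  stride 1/|dx|=1.0353 1/|dy|=3.8637
    cross x-line → (0,1), t=0.3002 (wall)
  → r_3 = 0.3002
beam 4: φ=90°, α=210°
  d=(-0.8660,-0.5000)  start (1,1)  tX=0.3349 tY=0.7400  stride 1/|dx|=1.1547 1/|dy|=2.0000
    cross x-line → (0,1), t=0.3349 (wall)
  → r_4 = 0.3349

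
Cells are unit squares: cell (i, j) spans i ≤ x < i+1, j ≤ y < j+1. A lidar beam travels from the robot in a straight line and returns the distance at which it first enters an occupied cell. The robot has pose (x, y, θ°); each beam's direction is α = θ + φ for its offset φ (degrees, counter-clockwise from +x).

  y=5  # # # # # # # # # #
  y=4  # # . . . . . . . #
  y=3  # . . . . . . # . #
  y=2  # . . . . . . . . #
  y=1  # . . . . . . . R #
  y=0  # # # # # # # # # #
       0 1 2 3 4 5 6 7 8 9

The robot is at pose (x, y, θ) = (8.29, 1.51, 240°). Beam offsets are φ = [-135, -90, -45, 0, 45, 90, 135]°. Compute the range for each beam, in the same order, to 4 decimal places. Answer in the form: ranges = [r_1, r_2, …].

beam 1: φ=-135°, α=105°
  cosα=-0.2588 sinα=0.9659 | (8,1) | tMaxX 1.1205 tMaxY 0.5073 | tΔX 3.8637 tΔY 1.0353
    t=0.5073 [y] (8,2)
    t=1.1205 [x] (7,2)
    t=1.5426 [y] (7,3) — stop
  → r_1 = 1.5426
beam 2: φ=-90°, α=150°
  cosα=-0.8660 sinα=0.5000 | (8,1) | tMaxX 0.3349 tMaxY 0.9800 | tΔX 1.1547 tΔY 2.0000
    t=0.3349 [x] (7,1)
    t=0.9800 [y] (7,2)
    t=1.4896 [x] (6,2)
    t=2.6443 [x] (5,2)
    t=2.9800 [y] (5,3)
    t=3.7990 [x] (4,3)
    t=4.9537 [x] (3,3)
    t=4.9800 [y] (3,4)
    t=6.1084 [x] (2,4)
    t=6.9800 [y] (2,5) — stop
  → r_2 = 6.9800
beam 3: φ=-45°, α=195°
  cosα=-0.9659 sinα=-0.2588 | (8,1) | tMaxX 0.3002 tMaxY 1.9705 | tΔX 1.0353 tΔY 3.8637
    t=0.3002 [x] (7,1)
    t=1.3355 [x] (6,1)
    t=1.9705 [y] (6,0) — stop
  → r_3 = 1.9705
beam 4: φ=0°, α=240°
  cosα=-0.5000 sinα=-0.8660 | (8,1) | tMaxX 0.5800 tMaxY 0.5889 | tΔX 2.0000 tΔY 1.1547
    t=0.5800 [x] (7,1)
    t=0.5889 [y] (7,0) — stop
  → r_4 = 0.5889
beam 5: φ=45°, α=285°
  cosα=0.2588 sinα=-0.9659 | (8,1) | tMaxX 2.7432 tMaxY 0.5280 | tΔX 3.8637 tΔY 1.0353
    t=0.5280 [y] (8,0) — stop
  → r_5 = 0.5280
beam 6: φ=90°, α=330°
  cosα=0.8660 sinα=-0.5000 | (8,1) | tMaxX 0.8198 tMaxY 1.0200 | tΔX 1.1547 tΔY 2.0000
    t=0.8198 [x] (9,1) — stop
  → r_6 = 0.8198
beam 7: φ=135°, α=15°
  cosα=0.9659 sinα=0.2588 | (8,1) | tMaxX 0.7350 tMaxY 1.8932 | tΔX 1.0353 tΔY 3.8637
    t=0.7350 [x] (9,1) — stop
  → r_7 = 0.7350

ranges = [1.5426, 6.9800, 1.9705, 0.5889, 0.5280, 0.8198, 0.7350]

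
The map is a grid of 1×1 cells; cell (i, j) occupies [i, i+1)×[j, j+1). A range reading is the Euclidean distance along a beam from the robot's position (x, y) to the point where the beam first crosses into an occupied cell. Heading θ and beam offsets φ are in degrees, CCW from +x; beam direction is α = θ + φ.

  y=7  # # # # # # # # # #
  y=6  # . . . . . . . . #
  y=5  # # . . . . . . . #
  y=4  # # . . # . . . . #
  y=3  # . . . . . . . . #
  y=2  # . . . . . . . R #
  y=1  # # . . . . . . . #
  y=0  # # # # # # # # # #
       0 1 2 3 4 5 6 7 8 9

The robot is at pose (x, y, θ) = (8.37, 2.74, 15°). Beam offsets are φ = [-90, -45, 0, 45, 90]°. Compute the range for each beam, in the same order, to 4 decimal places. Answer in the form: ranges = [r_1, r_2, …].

beam 1: φ=-90°, α=285°
  direction (0.2588, -0.9659); cell (8,2); t to first gridline: x 2.4341, y 0.7661 (then +3.8637 / +1.0353)
    (8,1) via y @ 0.7661
    (8,0) via y @ 1.8014  # hit
  → r_1 = 1.8014
beam 2: φ=-45°, α=330°
  direction (0.8660, -0.5000); cell (8,2); t to first gridline: x 0.7275, y 1.4800 (then +1.1547 / +2.0000)
    (9,2) via x @ 0.7275  # hit
  → r_2 = 0.7275
beam 3: φ=0°, α=15°
  direction (0.9659, 0.2588); cell (8,2); t to first gridline: x 0.6522, y 1.0046 (then +1.0353 / +3.8637)
    (9,2) via x @ 0.6522  # hit
  → r_3 = 0.6522
beam 4: φ=45°, α=60°
  direction (0.5000, 0.8660); cell (8,2); t to first gridline: x 1.2600, y 0.3002 (then +2.0000 / +1.1547)
    (8,3) via y @ 0.3002
    (9,3) via x @ 1.2600  # hit
  → r_4 = 1.2600
beam 5: φ=90°, α=105°
  direction (-0.2588, 0.9659); cell (8,2); t to first gridline: x 1.4296, y 0.2692 (then +3.8637 / +1.0353)
    (8,3) via y @ 0.2692
    (8,4) via y @ 1.3044
    (7,4) via x @ 1.4296
    (7,5) via y @ 2.3397
    (7,6) via y @ 3.3750
    (7,7) via y @ 4.4103  # hit
  → r_5 = 4.4103

ranges = [1.8014, 0.7275, 0.6522, 1.2600, 4.4103]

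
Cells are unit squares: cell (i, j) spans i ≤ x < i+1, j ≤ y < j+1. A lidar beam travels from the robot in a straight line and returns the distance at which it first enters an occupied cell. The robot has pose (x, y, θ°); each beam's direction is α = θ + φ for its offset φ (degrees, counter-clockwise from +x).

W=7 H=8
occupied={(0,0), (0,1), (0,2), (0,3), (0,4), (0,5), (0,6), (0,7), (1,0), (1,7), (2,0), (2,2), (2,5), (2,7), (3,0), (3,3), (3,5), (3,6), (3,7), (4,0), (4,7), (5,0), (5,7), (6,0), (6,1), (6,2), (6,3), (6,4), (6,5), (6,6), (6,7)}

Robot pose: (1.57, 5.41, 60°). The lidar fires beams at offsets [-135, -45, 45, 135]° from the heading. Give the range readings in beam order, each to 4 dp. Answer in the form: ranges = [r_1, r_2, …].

beam 1: φ=-135°, α=285°
  d=(0.2588,-0.9659)  start (1,5)  tX=1.6614 tY=0.4245  stride 1/|dx|=3.8637 1/|dy|=1.0353
    cross y-line → (1,4), t=0.4245
    cross y-line → (1,3), t=1.4597
    cross x-line → (2,3), t=1.6614
    cross y-line → (2,2), t=2.4950 (wall)
  → r_1 = 2.4950
beam 2: φ=-45°, α=15°
  d=(0.9659,0.2588)  start (1,5)  tX=0.4452 tY=2.2796  stride 1/|dx|=1.0353 1/|dy|=3.8637
    cross x-line → (2,5), t=0.4452 (wall)
  → r_2 = 0.4452
beam 3: φ=45°, α=105°
  d=(-0.2588,0.9659)  start (1,5)  tX=2.2023 tY=0.6108  stride 1/|dx|=3.8637 1/|dy|=1.0353
    cross y-line → (1,6), t=0.6108
    cross y-line → (1,7), t=1.6461 (wall)
  → r_3 = 1.6461
beam 4: φ=135°, α=195°
  d=(-0.9659,-0.2588)  start (1,5)  tX=0.5901 tY=1.5841  stride 1/|dx|=1.0353 1/|dy|=3.8637
    cross x-line → (0,5), t=0.5901 (wall)
  → r_4 = 0.5901

ranges = [2.4950, 0.4452, 1.6461, 0.5901]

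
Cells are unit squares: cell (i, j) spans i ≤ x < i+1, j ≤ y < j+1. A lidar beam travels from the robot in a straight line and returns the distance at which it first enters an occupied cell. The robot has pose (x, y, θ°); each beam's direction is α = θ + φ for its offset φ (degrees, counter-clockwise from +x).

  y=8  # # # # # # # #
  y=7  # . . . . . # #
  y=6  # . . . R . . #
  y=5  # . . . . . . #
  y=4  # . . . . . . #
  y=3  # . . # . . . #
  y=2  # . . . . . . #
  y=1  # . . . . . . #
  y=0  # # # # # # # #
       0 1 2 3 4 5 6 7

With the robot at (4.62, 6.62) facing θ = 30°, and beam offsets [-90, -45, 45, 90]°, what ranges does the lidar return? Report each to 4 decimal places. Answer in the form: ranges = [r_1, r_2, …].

beam 1: φ=-90°, α=300°
  cosα=0.5000 sinα=-0.8660 | (4,6) | tMaxX 0.7600 tMaxY 0.7159 | tΔX 2.0000 tΔY 1.1547
    t=0.7159 [y] (4,5)
    t=0.7600 [x] (5,5)
    t=1.8706 [y] (5,4)
    t=2.7600 [x] (6,4)
    t=3.0253 [y] (6,3)
    t=4.1800 [y] (6,2)
    t=4.7600 [x] (7,2) — stop
  → r_1 = 4.7600
beam 2: φ=-45°, α=345°
  cosα=0.9659 sinα=-0.2588 | (4,6) | tMaxX 0.3934 tMaxY 2.3955 | tΔX 1.0353 tΔY 3.8637
    t=0.3934 [x] (5,6)
    t=1.4287 [x] (6,6)
    t=2.3955 [y] (6,5)
    t=2.4640 [x] (7,5) — stop
  → r_2 = 2.4640
beam 3: φ=45°, α=75°
  cosα=0.2588 sinα=0.9659 | (4,6) | tMaxX 1.4682 tMaxY 0.3934 | tΔX 3.8637 tΔY 1.0353
    t=0.3934 [y] (4,7)
    t=1.4287 [y] (4,8) — stop
  → r_3 = 1.4287
beam 4: φ=90°, α=120°
  cosα=-0.5000 sinα=0.8660 | (4,6) | tMaxX 1.2400 tMaxY 0.4388 | tΔX 2.0000 tΔY 1.1547
    t=0.4388 [y] (4,7)
    t=1.2400 [x] (3,7)
    t=1.5935 [y] (3,8) — stop
  → r_4 = 1.5935

ranges = [4.7600, 2.4640, 1.4287, 1.5935]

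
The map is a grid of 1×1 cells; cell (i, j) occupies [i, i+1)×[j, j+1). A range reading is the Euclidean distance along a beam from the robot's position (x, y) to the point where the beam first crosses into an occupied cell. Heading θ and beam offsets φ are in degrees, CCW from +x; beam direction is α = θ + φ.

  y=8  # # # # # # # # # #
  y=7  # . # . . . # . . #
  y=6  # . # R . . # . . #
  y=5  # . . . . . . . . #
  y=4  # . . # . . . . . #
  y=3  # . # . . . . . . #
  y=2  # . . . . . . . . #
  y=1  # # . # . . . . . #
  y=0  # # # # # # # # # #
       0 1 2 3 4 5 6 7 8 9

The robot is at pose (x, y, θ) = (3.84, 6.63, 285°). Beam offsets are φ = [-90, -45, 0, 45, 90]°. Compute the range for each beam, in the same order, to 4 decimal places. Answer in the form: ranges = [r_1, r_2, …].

beam 1: φ=-90°, α=195°
  cosα=-0.9659 sinα=-0.2588 | (3,6) | tMaxX 0.8696 tMaxY 2.4341 | tΔX 1.0353 tΔY 3.8637
    t=0.8696 [x] (2,6) — stop
  → r_1 = 0.8696
beam 2: φ=-45°, α=240°
  cosα=-0.5000 sinα=-0.8660 | (3,6) | tMaxX 1.6800 tMaxY 0.7275 | tΔX 2.0000 tΔY 1.1547
    t=0.7275 [y] (3,5)
    t=1.6800 [x] (2,5)
    t=1.8822 [y] (2,4)
    t=3.0369 [y] (2,3) — stop
  → r_2 = 3.0369
beam 3: φ=0°, α=285°
  cosα=0.2588 sinα=-0.9659 | (3,6) | tMaxX 0.6182 tMaxY 0.6522 | tΔX 3.8637 tΔY 1.0353
    t=0.6182 [x] (4,6)
    t=0.6522 [y] (4,5)
    t=1.6875 [y] (4,4)
    t=2.7228 [y] (4,3)
    t=3.7581 [y] (4,2)
    t=4.4819 [x] (5,2)
    t=4.7933 [y] (5,1)
    t=5.8286 [y] (5,0) — stop
  → r_3 = 5.8286
beam 4: φ=45°, α=330°
  cosα=0.8660 sinα=-0.5000 | (3,6) | tMaxX 0.1848 tMaxY 1.2600 | tΔX 1.1547 tΔY 2.0000
    t=0.1848 [x] (4,6)
    t=1.2600 [y] (4,5)
    t=1.3395 [x] (5,5)
    t=2.4942 [x] (6,5)
    t=3.2600 [y] (6,4)
    t=3.6489 [x] (7,4)
    t=4.8036 [x] (8,4)
    t=5.2600 [y] (8,3)
    t=5.9583 [x] (9,3) — stop
  → r_4 = 5.9583
beam 5: φ=90°, α=15°
  cosα=0.9659 sinα=0.2588 | (3,6) | tMaxX 0.1656 tMaxY 1.4296 | tΔX 1.0353 tΔY 3.8637
    t=0.1656 [x] (4,6)
    t=1.2009 [x] (5,6)
    t=1.4296 [y] (5,7)
    t=2.2362 [x] (6,7) — stop
  → r_5 = 2.2362

ranges = [0.8696, 3.0369, 5.8286, 5.9583, 2.2362]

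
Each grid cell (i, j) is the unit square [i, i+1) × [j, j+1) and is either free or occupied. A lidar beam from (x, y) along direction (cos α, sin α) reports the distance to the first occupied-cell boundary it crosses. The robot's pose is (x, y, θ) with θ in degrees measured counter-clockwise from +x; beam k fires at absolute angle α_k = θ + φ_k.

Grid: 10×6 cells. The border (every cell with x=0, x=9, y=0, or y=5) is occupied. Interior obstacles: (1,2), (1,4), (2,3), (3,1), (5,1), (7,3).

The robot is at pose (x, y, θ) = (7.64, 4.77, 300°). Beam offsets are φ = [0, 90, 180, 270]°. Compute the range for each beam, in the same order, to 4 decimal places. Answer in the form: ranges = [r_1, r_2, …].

ranges = [2.7200, 0.4600, 0.2656, 7.5400]

beam 1: φ=0°, α=300°
  cosα=0.5000 sinα=-0.8660 | (7,4) | tMaxX 0.7200 tMaxY 0.8891 | tΔX 2.0000 tΔY 1.1547
    t=0.7200 [x] (8,4)
    t=0.8891 [y] (8,3)
    t=2.0438 [y] (8,2)
    t=2.7200 [x] (9,2) — stop
  → r_1 = 2.7200
beam 2: φ=90°, α=30°
  cosα=0.8660 sinα=0.5000 | (7,4) | tMaxX 0.4157 tMaxY 0.4600 | tΔX 1.1547 tΔY 2.0000
    t=0.4157 [x] (8,4)
    t=0.4600 [y] (8,5) — stop
  → r_2 = 0.4600
beam 3: φ=180°, α=120°
  cosα=-0.5000 sinα=0.8660 | (7,4) | tMaxX 1.2800 tMaxY 0.2656 | tΔX 2.0000 tΔY 1.1547
    t=0.2656 [y] (7,5) — stop
  → r_3 = 0.2656
beam 4: φ=270°, α=210°
  cosα=-0.8660 sinα=-0.5000 | (7,4) | tMaxX 0.7390 tMaxY 1.5400 | tΔX 1.1547 tΔY 2.0000
    t=0.7390 [x] (6,4)
    t=1.5400 [y] (6,3)
    t=1.8937 [x] (5,3)
    t=3.0484 [x] (4,3)
    t=3.5400 [y] (4,2)
    t=4.2031 [x] (3,2)
    t=5.3578 [x] (2,2)
    t=5.5400 [y] (2,1)
    t=6.5125 [x] (1,1)
    t=7.5400 [y] (1,0) — stop
  → r_4 = 7.5400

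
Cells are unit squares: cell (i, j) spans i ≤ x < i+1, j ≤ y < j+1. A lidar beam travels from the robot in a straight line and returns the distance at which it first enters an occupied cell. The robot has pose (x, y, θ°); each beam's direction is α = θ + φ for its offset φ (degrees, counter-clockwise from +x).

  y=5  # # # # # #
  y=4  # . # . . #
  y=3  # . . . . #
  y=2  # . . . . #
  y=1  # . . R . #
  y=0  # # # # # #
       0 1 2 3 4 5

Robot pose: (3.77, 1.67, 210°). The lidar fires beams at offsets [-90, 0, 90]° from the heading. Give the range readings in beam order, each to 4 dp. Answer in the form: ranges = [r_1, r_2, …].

ranges = [2.6905, 1.3400, 0.7736]

beam 1: φ=-90°, α=120°
  cosα=-0.5000 sinα=0.8660 | (3,1) | tMaxX 1.5400 tMaxY 0.3811 | tΔX 2.0000 tΔY 1.1547
    t=0.3811 [y] (3,2)
    t=1.5358 [y] (3,3)
    t=1.5400 [x] (2,3)
    t=2.6905 [y] (2,4) — stop
  → r_1 = 2.6905
beam 2: φ=0°, α=210°
  cosα=-0.8660 sinα=-0.5000 | (3,1) | tMaxX 0.8891 tMaxY 1.3400 | tΔX 1.1547 tΔY 2.0000
    t=0.8891 [x] (2,1)
    t=1.3400 [y] (2,0) — stop
  → r_2 = 1.3400
beam 3: φ=90°, α=300°
  cosα=0.5000 sinα=-0.8660 | (3,1) | tMaxX 0.4600 tMaxY 0.7736 | tΔX 2.0000 tΔY 1.1547
    t=0.4600 [x] (4,1)
    t=0.7736 [y] (4,0) — stop
  → r_3 = 0.7736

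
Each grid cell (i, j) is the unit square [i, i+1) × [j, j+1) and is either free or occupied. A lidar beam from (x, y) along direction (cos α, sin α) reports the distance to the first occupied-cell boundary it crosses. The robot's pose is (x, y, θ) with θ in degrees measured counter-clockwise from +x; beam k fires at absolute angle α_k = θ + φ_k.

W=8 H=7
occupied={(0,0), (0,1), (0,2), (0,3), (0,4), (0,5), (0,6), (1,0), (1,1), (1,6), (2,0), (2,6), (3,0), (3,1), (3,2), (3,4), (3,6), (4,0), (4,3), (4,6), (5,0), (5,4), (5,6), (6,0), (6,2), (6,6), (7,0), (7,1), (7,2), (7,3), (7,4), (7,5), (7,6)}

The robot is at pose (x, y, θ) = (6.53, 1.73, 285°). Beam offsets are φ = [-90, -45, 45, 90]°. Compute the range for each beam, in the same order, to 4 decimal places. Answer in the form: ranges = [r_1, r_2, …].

ranges = [2.6192, 0.8429, 0.5427, 0.4866]

beam 1: φ=-90°, α=195°
  cosα=-0.9659 sinα=-0.2588 | (6,1) | tMaxX 0.5487 tMaxY 2.8205 | tΔX 1.0353 tΔY 3.8637
    t=0.5487 [x] (5,1)
    t=1.5840 [x] (4,1)
    t=2.6192 [x] (3,1) — stop
  → r_1 = 2.6192
beam 2: φ=-45°, α=240°
  cosα=-0.5000 sinα=-0.8660 | (6,1) | tMaxX 1.0600 tMaxY 0.8429 | tΔX 2.0000 tΔY 1.1547
    t=0.8429 [y] (6,0) — stop
  → r_2 = 0.8429
beam 3: φ=45°, α=330°
  cosα=0.8660 sinα=-0.5000 | (6,1) | tMaxX 0.5427 tMaxY 1.4600 | tΔX 1.1547 tΔY 2.0000
    t=0.5427 [x] (7,1) — stop
  → r_3 = 0.5427
beam 4: φ=90°, α=15°
  cosα=0.9659 sinα=0.2588 | (6,1) | tMaxX 0.4866 tMaxY 1.0432 | tΔX 1.0353 tΔY 3.8637
    t=0.4866 [x] (7,1) — stop
  → r_4 = 0.4866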